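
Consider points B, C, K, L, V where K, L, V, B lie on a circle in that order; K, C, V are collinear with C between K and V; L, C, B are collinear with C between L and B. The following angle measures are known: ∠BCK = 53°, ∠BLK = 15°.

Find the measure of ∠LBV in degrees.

∠LBV = 38°

1. ∠BCV = 127°  [linear pair at C on KV]
2. ∠BVK = 15°  [same arc KB]
3. ∠LBV = 38°  [△VCB]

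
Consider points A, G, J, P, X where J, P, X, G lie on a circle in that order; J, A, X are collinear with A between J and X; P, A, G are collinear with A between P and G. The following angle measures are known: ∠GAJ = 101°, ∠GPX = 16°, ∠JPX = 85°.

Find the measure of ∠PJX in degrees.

∠PJX = 32°

1. ∠PAX = 101°  [vertical angles at A]
2. ∠JXP = 63°  [△PAX]
3. ∠PJX = 32°  [△JPX]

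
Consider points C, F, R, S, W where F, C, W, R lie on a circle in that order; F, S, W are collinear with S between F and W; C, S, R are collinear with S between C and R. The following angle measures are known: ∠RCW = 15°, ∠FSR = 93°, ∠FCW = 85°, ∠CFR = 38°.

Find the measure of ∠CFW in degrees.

∠CFW = 23°

1. ∠RFW = 15°  [same arc WR]
2. ∠CSW = 93°  [vertical angles at S]
3. ∠CRF = 72°  [△FSR]
4. ∠FCR = 70°  [△FCR]
5. ∠CSF = 87°  [linear pair at S on FW]
6. ∠CFW = 23°  [△FSC]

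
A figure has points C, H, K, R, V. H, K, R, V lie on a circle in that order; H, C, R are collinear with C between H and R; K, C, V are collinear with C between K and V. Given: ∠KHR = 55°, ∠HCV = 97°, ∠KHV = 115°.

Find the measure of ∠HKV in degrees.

∠HKV = 42°

1. ∠KVR = 55°  [same arc KR]
2. ∠RCV = 83°  [linear pair at C on HR]
3. ∠HRV = 42°  [△RCV]
4. ∠HKV = 42°  [same arc HV]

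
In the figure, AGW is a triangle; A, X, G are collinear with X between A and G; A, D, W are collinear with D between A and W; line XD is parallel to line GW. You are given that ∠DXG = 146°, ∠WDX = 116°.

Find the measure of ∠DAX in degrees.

1. ∠AXD = 34°  [linear pair at X on AG]
2. ∠ADX = 64°  [linear pair at D on AW]
3. ∠DAX = 82°  [△AXD]

∠DAX = 82°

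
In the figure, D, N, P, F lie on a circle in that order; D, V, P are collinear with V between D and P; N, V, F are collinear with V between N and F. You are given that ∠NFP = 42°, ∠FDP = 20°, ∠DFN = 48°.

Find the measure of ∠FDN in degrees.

∠FDN = 62°

1. ∠FNP = 20°  [same arc PF]
2. ∠FPN = 118°  [△NPF]
3. ∠FDN = 62°  [cyclic DNPF, opposite ∠D+∠P]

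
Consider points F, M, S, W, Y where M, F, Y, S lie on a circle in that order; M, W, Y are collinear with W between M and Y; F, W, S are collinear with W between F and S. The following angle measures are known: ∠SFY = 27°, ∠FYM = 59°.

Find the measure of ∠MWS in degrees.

∠MWS = 94°

1. ∠SMY = 27°  [same arc YS]
2. ∠FSM = 59°  [same arc MF]
3. ∠MWS = 94°  [△MWS]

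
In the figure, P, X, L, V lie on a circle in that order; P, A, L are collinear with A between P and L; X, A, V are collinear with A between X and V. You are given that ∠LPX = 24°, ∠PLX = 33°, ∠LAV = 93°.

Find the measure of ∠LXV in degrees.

∠LXV = 60°

1. ∠PVX = 33°  [same arc PX]
2. ∠PAV = 87°  [linear pair at A on PL]
3. ∠LPV = 60°  [△PAV]
4. ∠LXV = 60°  [same arc LV]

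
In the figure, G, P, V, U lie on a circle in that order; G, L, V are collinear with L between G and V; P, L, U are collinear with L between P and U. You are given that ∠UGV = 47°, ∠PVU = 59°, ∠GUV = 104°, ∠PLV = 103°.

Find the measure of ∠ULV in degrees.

∠ULV = 77°

1. ∠UPV = 47°  [same arc VU]
2. ∠GVU = 29°  [△GVU]
3. ∠PUV = 74°  [△PVU]
4. ∠ULV = 77°  [△VLU]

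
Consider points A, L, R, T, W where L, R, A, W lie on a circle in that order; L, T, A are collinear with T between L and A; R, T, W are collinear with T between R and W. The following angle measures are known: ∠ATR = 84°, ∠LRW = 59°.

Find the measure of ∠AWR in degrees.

1. ∠LTW = 84°  [vertical angles at T]
2. ∠LAW = 59°  [same arc LW]
3. ∠ATW = 96°  [linear pair at T on LA]
4. ∠AWR = 25°  [△ATW]

∠AWR = 25°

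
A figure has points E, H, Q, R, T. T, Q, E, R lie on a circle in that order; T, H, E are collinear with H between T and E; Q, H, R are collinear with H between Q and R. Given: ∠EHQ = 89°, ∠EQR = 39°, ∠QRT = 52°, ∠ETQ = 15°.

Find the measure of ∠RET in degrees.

∠RET = 74°

1. ∠RHT = 89°  [vertical angles at H]
2. ∠ERQ = 15°  [same arc QE]
3. ∠EHR = 91°  [linear pair at H on TE]
4. ∠RET = 74°  [△EHR]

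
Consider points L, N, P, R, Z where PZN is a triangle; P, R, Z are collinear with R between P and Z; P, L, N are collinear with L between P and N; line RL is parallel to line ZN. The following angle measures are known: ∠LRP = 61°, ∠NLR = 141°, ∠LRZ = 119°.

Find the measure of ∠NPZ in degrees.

1. ∠PLR = 39°  [linear pair at L on PN]
2. ∠LPR = 80°  [△PRL]
3. ∠NPZ = 80°  [R on PZ, L on PN]

∠NPZ = 80°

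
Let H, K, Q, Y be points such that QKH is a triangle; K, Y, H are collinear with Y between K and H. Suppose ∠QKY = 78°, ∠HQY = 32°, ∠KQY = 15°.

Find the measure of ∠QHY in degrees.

∠QHY = 55°

1. ∠KYQ = 87°  [△QKY]
2. ∠HYQ = 93°  [linear pair at Y on KH]
3. ∠QHY = 55°  [△QYH]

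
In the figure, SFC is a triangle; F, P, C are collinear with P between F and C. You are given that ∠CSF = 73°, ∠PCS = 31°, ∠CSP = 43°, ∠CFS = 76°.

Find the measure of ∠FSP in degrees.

∠FSP = 30°

1. ∠CPS = 106°  [△SPC]
2. ∠PFS = 76°  [P on ray FC]
3. ∠FPS = 74°  [linear pair at P on FC]
4. ∠FSP = 30°  [△SFP]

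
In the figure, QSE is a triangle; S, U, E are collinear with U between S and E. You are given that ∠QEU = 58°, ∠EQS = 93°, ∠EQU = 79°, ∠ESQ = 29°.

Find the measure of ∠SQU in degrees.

∠SQU = 14°

1. ∠EUQ = 43°  [△QUE]
2. ∠QSU = 29°  [U on ray SE]
3. ∠QUS = 137°  [linear pair at U on SE]
4. ∠SQU = 14°  [△QSU]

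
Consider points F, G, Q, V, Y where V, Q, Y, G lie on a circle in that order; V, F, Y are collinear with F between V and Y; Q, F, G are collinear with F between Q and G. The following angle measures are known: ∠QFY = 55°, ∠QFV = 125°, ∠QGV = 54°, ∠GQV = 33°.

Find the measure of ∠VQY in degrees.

1. ∠QVY = 22°  [△VFQ]
2. ∠QYV = 54°  [same arc VQ]
3. ∠VQY = 104°  [△VQY]

∠VQY = 104°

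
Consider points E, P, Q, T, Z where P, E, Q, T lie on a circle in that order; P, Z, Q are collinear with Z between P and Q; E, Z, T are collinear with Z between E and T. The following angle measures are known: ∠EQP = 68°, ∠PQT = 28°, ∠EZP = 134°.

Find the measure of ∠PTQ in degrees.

1. ∠PET = 28°  [same arc PT]
2. ∠EPQ = 18°  [△PZE]
3. ∠PEQ = 94°  [△PEQ]
4. ∠PTQ = 86°  [cyclic PEQT, opposite ∠E+∠T]

∠PTQ = 86°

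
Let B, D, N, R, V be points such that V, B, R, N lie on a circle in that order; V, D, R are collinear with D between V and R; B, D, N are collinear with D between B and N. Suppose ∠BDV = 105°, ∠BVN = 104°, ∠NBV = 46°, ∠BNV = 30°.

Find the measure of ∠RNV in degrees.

∠RNV = 59°

1. ∠BVR = 29°  [△VDB]
2. ∠BRV = 30°  [same arc VB]
3. ∠RBV = 121°  [△VBR]
4. ∠RNV = 59°  [cyclic VBRN, opposite ∠B+∠N]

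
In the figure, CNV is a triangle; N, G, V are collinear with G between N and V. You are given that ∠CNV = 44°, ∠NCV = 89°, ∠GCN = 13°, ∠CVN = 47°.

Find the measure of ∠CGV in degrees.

1. ∠CNG = 44°  [G on ray NV]
2. ∠CGN = 123°  [△CNG]
3. ∠CGV = 57°  [linear pair at G on NV]

∠CGV = 57°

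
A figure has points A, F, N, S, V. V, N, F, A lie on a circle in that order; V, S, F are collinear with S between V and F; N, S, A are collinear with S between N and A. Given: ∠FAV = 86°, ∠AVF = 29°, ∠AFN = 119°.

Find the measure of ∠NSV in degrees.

1. ∠AFV = 65°  [△VFA]
2. ∠ANF = 29°  [same arc FA]
3. ∠FAN = 32°  [△NFA]
4. ∠ANV = 65°  [same arc VA]
5. ∠FVN = 32°  [same arc NF]
6. ∠NSV = 83°  [△VSN]

∠NSV = 83°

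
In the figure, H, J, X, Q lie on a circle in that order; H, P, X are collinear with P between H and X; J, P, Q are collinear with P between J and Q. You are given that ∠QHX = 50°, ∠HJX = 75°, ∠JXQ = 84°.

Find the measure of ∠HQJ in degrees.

1. ∠HQX = 105°  [cyclic HJXQ, opposite ∠J+∠Q]
2. ∠JHQ = 96°  [cyclic HJXQ, opposite ∠H+∠X]
3. ∠HXQ = 25°  [△HXQ]
4. ∠HJQ = 25°  [same arc HQ]
5. ∠HQJ = 59°  [△HJQ]

∠HQJ = 59°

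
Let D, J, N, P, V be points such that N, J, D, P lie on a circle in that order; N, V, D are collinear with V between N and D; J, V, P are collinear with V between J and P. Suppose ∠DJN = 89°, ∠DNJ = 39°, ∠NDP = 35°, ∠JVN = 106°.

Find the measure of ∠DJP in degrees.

∠DJP = 54°

1. ∠JDN = 52°  [△NJD]
2. ∠DVJ = 74°  [linear pair at V on ND]
3. ∠DJP = 54°  [△JVD]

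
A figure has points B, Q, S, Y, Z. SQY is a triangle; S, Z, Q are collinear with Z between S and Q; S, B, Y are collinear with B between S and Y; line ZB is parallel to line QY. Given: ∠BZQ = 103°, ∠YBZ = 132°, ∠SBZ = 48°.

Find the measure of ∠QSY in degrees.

∠QSY = 55°

1. ∠BZS = 77°  [linear pair at Z on SQ]
2. ∠BSZ = 55°  [△SZB]
3. ∠QSY = 55°  [Z on SQ, B on SY]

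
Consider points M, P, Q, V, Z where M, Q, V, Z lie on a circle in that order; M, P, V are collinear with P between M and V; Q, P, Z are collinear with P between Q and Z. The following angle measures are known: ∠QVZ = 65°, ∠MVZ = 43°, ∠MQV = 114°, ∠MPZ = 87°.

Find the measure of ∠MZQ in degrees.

∠MZQ = 22°

1. ∠QMZ = 115°  [cyclic MQVZ, opposite ∠M+∠V]
2. ∠MQZ = 43°  [same arc MZ]
3. ∠MZQ = 22°  [△MQZ]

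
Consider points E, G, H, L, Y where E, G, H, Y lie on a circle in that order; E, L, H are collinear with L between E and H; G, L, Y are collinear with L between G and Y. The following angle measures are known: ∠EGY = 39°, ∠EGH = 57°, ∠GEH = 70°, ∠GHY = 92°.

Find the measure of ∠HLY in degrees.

1. ∠EHY = 39°  [same arc EY]
2. ∠GYH = 70°  [same arc GH]
3. ∠HLY = 71°  [△HLY]

∠HLY = 71°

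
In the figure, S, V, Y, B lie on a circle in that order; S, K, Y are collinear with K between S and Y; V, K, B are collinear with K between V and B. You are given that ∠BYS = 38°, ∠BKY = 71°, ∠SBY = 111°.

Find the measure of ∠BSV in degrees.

1. ∠BVS = 38°  [same arc SB]
2. ∠BSY = 31°  [△SYB]
3. ∠BKS = 109°  [linear pair at K on SY]
4. ∠SBV = 40°  [△SKB]
5. ∠BSV = 102°  [△SVB]

∠BSV = 102°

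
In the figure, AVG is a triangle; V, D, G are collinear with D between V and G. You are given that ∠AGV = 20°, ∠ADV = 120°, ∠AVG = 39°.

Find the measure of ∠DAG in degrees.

∠DAG = 100°

1. ∠AGD = 20°  [D on ray GV]
2. ∠ADG = 60°  [linear pair at D on VG]
3. ∠DAG = 100°  [△ADG]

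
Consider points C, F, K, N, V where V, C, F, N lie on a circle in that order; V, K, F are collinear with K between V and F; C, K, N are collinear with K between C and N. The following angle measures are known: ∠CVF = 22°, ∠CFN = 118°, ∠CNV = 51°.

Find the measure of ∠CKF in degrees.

1. ∠CNF = 22°  [same arc CF]
2. ∠FCN = 40°  [△CFN]
3. ∠CFV = 51°  [same arc VC]
4. ∠CKF = 89°  [△CKF]

∠CKF = 89°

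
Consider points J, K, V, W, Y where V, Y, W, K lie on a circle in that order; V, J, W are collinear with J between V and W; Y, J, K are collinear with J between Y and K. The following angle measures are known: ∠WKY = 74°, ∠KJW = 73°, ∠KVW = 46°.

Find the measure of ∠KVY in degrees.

∠KVY = 120°

1. ∠WVY = 74°  [same arc YW]
2. ∠VJY = 73°  [vertical angles at J]
3. ∠KJV = 107°  [linear pair at J on VW]
4. ∠VKY = 27°  [△VJK]
5. ∠KYV = 33°  [△VJY]
6. ∠KVY = 120°  [△VYK]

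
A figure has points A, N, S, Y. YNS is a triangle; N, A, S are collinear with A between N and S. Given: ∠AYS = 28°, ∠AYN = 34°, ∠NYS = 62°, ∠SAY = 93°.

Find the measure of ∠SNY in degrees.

1. ∠ASY = 59°  [△YAS]
2. ∠NSY = 59°  [A on ray SN]
3. ∠SNY = 59°  [△YNS]

∠SNY = 59°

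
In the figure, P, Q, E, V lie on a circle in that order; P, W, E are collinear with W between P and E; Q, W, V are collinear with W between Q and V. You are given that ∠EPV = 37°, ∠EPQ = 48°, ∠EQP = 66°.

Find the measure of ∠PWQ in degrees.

1. ∠EQV = 37°  [same arc EV]
2. ∠PEQ = 66°  [△PQE]
3. ∠EWQ = 77°  [△QWE]
4. ∠PWQ = 103°  [linear pair at W on PE]

∠PWQ = 103°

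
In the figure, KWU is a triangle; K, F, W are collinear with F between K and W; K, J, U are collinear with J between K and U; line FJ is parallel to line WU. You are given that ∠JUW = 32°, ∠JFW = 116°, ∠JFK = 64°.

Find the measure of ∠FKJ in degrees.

1. ∠KUW = 32°  [J on ray UK]
2. ∠KWU = 64°  [FJ∥WU, corresponding at F]
3. ∠UKW = 84°  [△KWU]
4. ∠FKJ = 84°  [F on KW, J on KU]

∠FKJ = 84°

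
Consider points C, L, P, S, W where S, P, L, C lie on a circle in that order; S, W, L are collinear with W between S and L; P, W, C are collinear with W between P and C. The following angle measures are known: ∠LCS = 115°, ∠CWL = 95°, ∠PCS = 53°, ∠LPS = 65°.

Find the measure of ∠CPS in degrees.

1. ∠PWS = 95°  [vertical angles at W]
2. ∠PLS = 53°  [same arc SP]
3. ∠LSP = 62°  [△SPL]
4. ∠CPS = 23°  [△SWP]

∠CPS = 23°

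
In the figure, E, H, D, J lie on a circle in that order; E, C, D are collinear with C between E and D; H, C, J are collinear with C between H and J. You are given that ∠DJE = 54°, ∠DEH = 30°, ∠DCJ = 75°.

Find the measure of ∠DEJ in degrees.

1. ∠DHE = 126°  [cyclic EHDJ, opposite ∠H+∠J]
2. ∠EDH = 24°  [△EHD]
3. ∠ECJ = 105°  [linear pair at C on ED]
4. ∠EJH = 24°  [same arc EH]
5. ∠DEJ = 51°  [△ECJ]

∠DEJ = 51°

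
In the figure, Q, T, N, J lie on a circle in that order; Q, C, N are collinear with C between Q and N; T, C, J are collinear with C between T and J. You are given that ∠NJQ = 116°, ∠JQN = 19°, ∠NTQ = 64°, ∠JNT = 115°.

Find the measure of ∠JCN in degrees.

1. ∠JNQ = 45°  [△QNJ]
2. ∠JTN = 19°  [same arc NJ]
3. ∠NJT = 46°  [△TNJ]
4. ∠JCN = 89°  [△NCJ]

∠JCN = 89°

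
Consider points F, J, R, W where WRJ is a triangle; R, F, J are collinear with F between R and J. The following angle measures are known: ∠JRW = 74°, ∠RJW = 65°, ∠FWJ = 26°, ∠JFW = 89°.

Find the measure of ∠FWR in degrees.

∠FWR = 15°

1. ∠FRW = 74°  [F on ray RJ]
2. ∠RFW = 91°  [linear pair at F on RJ]
3. ∠FWR = 15°  [△WRF]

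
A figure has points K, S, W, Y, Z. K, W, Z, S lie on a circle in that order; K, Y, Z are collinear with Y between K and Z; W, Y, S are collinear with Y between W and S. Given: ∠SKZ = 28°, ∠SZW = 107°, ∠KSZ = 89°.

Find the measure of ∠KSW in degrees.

∠KSW = 44°

1. ∠KZS = 63°  [△KZS]
2. ∠SKW = 73°  [cyclic KWZS, opposite ∠K+∠Z]
3. ∠KWS = 63°  [same arc KS]
4. ∠KSW = 44°  [△KWS]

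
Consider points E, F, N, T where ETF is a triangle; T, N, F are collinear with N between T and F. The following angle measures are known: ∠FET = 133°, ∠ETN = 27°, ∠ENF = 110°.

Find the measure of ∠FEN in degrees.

∠FEN = 50°

1. ∠ETF = 27°  [N on ray TF]
2. ∠EFT = 20°  [△ETF]
3. ∠EFN = 20°  [N on ray FT]
4. ∠FEN = 50°  [△ENF]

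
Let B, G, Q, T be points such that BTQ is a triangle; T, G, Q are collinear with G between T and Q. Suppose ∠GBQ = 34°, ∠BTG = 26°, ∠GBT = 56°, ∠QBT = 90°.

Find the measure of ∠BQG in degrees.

∠BQG = 64°

1. ∠BTQ = 26°  [G on ray TQ]
2. ∠BQT = 64°  [△BTQ]
3. ∠BQG = 64°  [G on ray QT]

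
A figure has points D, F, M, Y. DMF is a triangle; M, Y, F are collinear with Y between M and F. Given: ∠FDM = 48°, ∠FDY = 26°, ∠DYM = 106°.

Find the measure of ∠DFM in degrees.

1. ∠DYF = 74°  [linear pair at Y on MF]
2. ∠DFY = 80°  [△DYF]
3. ∠DFM = 80°  [Y on ray FM]

∠DFM = 80°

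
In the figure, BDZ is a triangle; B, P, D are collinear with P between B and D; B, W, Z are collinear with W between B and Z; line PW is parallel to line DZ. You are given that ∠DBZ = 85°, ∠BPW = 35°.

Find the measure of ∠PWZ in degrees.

1. ∠PBW = 85°  [P on BD, W on BZ]
2. ∠BWP = 60°  [△BPW]
3. ∠PWZ = 120°  [linear pair at W on BZ]

∠PWZ = 120°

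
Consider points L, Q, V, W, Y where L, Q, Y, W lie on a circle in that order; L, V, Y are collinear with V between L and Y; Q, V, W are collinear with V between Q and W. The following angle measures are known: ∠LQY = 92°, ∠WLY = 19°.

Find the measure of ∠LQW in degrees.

∠LQW = 73°

1. ∠LWY = 88°  [cyclic LQYW, opposite ∠Q+∠W]
2. ∠LYW = 73°  [△LYW]
3. ∠LQW = 73°  [same arc LW]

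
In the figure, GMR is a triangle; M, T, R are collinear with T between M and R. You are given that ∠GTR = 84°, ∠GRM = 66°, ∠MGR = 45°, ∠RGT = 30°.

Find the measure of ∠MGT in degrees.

∠MGT = 15°

1. ∠GTM = 96°  [linear pair at T on MR]
2. ∠GMR = 69°  [△GMR]
3. ∠GMT = 69°  [T on ray MR]
4. ∠MGT = 15°  [△GMT]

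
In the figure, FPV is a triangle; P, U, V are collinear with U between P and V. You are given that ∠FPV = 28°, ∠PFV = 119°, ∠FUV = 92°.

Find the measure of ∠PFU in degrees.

∠PFU = 64°

1. ∠FPU = 28°  [U on ray PV]
2. ∠FUP = 88°  [linear pair at U on PV]
3. ∠PFU = 64°  [△FPU]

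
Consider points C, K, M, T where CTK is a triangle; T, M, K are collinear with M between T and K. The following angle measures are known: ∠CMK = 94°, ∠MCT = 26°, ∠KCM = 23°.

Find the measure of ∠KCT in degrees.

1. ∠CKM = 63°  [△CMK]
2. ∠CMT = 86°  [linear pair at M on TK]
3. ∠CTM = 68°  [△CTM]
4. ∠CKT = 63°  [M on ray KT]
5. ∠CTK = 68°  [M on ray TK]
6. ∠KCT = 49°  [△CTK]

∠KCT = 49°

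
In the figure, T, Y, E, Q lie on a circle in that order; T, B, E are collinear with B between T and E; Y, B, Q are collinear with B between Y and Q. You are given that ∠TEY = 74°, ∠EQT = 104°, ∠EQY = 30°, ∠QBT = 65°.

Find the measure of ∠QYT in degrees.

∠QYT = 35°

1. ∠ETY = 30°  [same arc YE]
2. ∠EBY = 65°  [vertical angles at B]
3. ∠TBY = 115°  [linear pair at B on TE]
4. ∠QYT = 35°  [△TBY]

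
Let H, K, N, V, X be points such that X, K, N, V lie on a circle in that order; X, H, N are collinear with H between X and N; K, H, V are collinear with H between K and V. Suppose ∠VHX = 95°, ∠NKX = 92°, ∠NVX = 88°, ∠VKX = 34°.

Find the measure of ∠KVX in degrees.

1. ∠VNX = 34°  [same arc XV]
2. ∠NXV = 58°  [△XNV]
3. ∠KVX = 27°  [△XHV]

∠KVX = 27°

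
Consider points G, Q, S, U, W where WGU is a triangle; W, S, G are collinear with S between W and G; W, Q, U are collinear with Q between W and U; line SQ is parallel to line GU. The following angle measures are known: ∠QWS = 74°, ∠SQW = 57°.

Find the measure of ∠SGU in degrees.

∠SGU = 49°

1. ∠QSW = 49°  [△WSQ]
2. ∠GSQ = 131°  [linear pair at S on WG]
3. ∠SGU = 49°  [SQ∥GU, co-interior at G–S]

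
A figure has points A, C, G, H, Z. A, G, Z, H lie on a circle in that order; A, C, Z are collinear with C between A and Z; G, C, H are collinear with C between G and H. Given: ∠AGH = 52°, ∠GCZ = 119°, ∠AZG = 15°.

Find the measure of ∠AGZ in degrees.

∠AGZ = 98°

1. ∠ACG = 61°  [linear pair at C on AZ]
2. ∠GAZ = 67°  [△ACG]
3. ∠AGZ = 98°  [△AGZ]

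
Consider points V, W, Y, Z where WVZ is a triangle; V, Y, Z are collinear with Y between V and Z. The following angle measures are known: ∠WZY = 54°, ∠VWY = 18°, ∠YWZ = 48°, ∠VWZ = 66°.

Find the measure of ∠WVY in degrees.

1. ∠VZW = 54°  [Y on ray ZV]
2. ∠WVZ = 60°  [△WVZ]
3. ∠WVY = 60°  [Y on ray VZ]

∠WVY = 60°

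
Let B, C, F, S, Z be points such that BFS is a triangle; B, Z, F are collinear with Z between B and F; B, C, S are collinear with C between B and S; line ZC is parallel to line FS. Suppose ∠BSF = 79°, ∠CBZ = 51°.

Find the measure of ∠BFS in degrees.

1. ∠BCZ = 79°  [ZC∥FS, corresponding at C]
2. ∠BZC = 50°  [△BZC]
3. ∠BFS = 50°  [ZC∥FS, corresponding at Z]

∠BFS = 50°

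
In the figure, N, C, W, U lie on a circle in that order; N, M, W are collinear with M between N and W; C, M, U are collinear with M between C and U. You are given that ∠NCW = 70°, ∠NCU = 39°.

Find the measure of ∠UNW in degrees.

∠UNW = 31°

1. ∠NUW = 110°  [cyclic NCWU, opposite ∠C+∠U]
2. ∠NWU = 39°  [same arc NU]
3. ∠UNW = 31°  [△NWU]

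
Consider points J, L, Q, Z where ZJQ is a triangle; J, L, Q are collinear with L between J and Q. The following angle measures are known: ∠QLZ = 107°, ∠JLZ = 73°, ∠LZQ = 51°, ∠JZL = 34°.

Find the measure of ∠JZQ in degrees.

∠JZQ = 85°

1. ∠LQZ = 22°  [△ZLQ]
2. ∠LJZ = 73°  [△ZJL]
3. ∠JQZ = 22°  [L on ray QJ]
4. ∠QJZ = 73°  [L on ray JQ]
5. ∠JZQ = 85°  [△ZJQ]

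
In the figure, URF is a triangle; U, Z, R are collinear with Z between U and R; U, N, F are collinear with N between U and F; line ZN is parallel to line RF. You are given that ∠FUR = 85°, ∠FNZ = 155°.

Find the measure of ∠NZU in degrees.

∠NZU = 70°

1. ∠NUZ = 85°  [Z on UR, N on UF]
2. ∠UNZ = 25°  [linear pair at N on UF]
3. ∠NZU = 70°  [△UZN]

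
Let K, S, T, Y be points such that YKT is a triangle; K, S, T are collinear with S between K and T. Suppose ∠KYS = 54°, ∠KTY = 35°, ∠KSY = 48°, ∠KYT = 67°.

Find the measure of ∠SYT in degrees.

∠SYT = 13°

1. ∠STY = 35°  [S on ray TK]
2. ∠TSY = 132°  [linear pair at S on KT]
3. ∠SYT = 13°  [△YST]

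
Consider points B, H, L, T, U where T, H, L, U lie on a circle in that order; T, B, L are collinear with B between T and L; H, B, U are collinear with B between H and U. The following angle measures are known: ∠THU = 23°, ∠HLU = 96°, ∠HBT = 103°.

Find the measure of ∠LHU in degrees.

∠LHU = 30°

1. ∠TLU = 23°  [same arc TU]
2. ∠LBU = 103°  [vertical angles at B]
3. ∠HUL = 54°  [△LBU]
4. ∠LHU = 30°  [△HLU]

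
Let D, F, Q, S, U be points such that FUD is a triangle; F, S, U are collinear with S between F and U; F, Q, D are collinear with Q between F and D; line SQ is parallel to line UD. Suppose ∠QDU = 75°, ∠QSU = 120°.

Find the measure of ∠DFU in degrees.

∠DFU = 45°

1. ∠FDU = 75°  [Q on ray DF]
2. ∠FSQ = 60°  [linear pair at S on FU]
3. ∠FQS = 75°  [SQ∥UD, corresponding at Q]
4. ∠QFS = 45°  [△FSQ]
5. ∠DFU = 45°  [S on FU, Q on FD]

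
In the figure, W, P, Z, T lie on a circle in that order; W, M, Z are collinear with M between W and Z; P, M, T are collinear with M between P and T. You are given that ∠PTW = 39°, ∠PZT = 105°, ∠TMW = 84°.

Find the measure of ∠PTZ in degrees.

1. ∠PZW = 39°  [same arc WP]
2. ∠PMZ = 84°  [vertical angles at M]
3. ∠TPZ = 57°  [△PMZ]
4. ∠PTZ = 18°  [△PZT]

∠PTZ = 18°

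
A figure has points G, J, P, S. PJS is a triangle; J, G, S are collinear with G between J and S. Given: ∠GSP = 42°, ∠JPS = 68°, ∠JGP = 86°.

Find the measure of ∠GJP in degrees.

∠GJP = 70°

1. ∠JSP = 42°  [G on ray SJ]
2. ∠PJS = 70°  [△PJS]
3. ∠GJP = 70°  [G on ray JS]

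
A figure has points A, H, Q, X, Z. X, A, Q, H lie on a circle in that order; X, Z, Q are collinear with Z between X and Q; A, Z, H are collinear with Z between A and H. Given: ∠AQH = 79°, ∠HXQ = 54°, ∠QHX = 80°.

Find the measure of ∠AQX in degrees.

1. ∠HAQ = 54°  [same arc QH]
2. ∠QAX = 100°  [cyclic XAQH, opposite ∠A+∠H]
3. ∠AHQ = 47°  [△AQH]
4. ∠AXQ = 47°  [same arc AQ]
5. ∠AQX = 33°  [△XAQ]

∠AQX = 33°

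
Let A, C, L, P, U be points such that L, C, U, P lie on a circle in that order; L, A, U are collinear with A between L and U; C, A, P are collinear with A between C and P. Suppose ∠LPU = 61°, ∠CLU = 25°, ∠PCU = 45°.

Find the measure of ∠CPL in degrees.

∠CPL = 36°

1. ∠LCU = 119°  [cyclic LCUP, opposite ∠C+∠P]
2. ∠CUL = 36°  [△LCU]
3. ∠CPL = 36°  [same arc LC]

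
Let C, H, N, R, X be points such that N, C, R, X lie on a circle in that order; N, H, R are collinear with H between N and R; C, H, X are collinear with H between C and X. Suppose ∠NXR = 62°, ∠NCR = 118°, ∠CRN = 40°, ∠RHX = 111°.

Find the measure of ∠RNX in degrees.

1. ∠CXN = 40°  [same arc NC]
2. ∠NHX = 69°  [linear pair at H on NR]
3. ∠RNX = 71°  [△NHX]

∠RNX = 71°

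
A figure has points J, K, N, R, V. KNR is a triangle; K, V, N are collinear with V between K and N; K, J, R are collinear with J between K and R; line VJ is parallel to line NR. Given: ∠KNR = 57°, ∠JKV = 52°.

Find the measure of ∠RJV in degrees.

1. ∠JVK = 57°  [VJ∥NR, corresponding at V]
2. ∠KJV = 71°  [△KVJ]
3. ∠RJV = 109°  [linear pair at J on KR]

∠RJV = 109°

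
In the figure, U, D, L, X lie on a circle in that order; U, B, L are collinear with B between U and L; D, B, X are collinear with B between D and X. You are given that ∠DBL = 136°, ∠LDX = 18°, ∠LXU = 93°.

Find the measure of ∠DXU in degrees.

1. ∠UBX = 136°  [vertical angles at B]
2. ∠LUX = 18°  [same arc LX]
3. ∠DXU = 26°  [△UBX]

∠DXU = 26°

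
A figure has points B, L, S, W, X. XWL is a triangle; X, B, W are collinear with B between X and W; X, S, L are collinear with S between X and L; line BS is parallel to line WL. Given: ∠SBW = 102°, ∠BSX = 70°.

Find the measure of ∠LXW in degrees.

∠LXW = 32°

1. ∠SBX = 78°  [linear pair at B on XW]
2. ∠BXS = 32°  [△XBS]
3. ∠LXW = 32°  [B on XW, S on XL]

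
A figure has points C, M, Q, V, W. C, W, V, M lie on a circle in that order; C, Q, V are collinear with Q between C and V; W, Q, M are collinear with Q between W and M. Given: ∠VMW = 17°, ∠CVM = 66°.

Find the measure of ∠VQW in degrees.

1. ∠VCW = 17°  [same arc WV]
2. ∠CWM = 66°  [same arc CM]
3. ∠CQW = 97°  [△CQW]
4. ∠VQW = 83°  [linear pair at Q on CV]

∠VQW = 83°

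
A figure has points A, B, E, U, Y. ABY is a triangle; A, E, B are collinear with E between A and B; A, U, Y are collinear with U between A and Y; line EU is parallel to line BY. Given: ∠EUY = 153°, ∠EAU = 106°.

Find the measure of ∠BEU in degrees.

1. ∠AUE = 27°  [linear pair at U on AY]
2. ∠AEU = 47°  [△AEU]
3. ∠BEU = 133°  [linear pair at E on AB]

∠BEU = 133°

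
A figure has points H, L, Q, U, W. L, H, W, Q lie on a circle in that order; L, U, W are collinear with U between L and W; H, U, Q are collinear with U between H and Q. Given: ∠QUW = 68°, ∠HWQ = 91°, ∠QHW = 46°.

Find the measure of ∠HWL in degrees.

1. ∠HUL = 68°  [vertical angles at U]
2. ∠HUW = 112°  [linear pair at U on LW]
3. ∠HWL = 22°  [△HUW]

∠HWL = 22°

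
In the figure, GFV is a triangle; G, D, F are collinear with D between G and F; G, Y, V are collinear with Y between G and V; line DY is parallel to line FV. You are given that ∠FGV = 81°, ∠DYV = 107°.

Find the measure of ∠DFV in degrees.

∠DFV = 26°

1. ∠DGY = 81°  [D on GF, Y on GV]
2. ∠DYG = 73°  [linear pair at Y on GV]
3. ∠GDY = 26°  [△GDY]
4. ∠FDY = 154°  [linear pair at D on GF]
5. ∠DFV = 26°  [DY∥FV, co-interior at F–D]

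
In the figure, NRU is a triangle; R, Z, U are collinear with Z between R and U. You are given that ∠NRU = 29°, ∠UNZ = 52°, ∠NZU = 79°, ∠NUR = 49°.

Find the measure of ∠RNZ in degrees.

∠RNZ = 50°

1. ∠NRZ = 29°  [Z on ray RU]
2. ∠NZR = 101°  [linear pair at Z on RU]
3. ∠RNZ = 50°  [△NRZ]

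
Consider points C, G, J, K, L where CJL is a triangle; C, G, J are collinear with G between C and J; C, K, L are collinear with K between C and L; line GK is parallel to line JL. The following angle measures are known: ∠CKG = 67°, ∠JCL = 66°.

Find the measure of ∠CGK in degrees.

∠CGK = 47°

1. ∠CLJ = 67°  [GK∥JL, corresponding at K]
2. ∠CJL = 47°  [△CJL]
3. ∠CGK = 47°  [GK∥JL, corresponding at G]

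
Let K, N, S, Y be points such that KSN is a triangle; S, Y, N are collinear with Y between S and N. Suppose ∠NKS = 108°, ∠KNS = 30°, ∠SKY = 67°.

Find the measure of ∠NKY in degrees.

1. ∠KSN = 42°  [△KSN]
2. ∠KNY = 30°  [Y on ray NS]
3. ∠KSY = 42°  [Y on ray SN]
4. ∠KYS = 71°  [△KSY]
5. ∠KYN = 109°  [linear pair at Y on SN]
6. ∠NKY = 41°  [△KYN]

∠NKY = 41°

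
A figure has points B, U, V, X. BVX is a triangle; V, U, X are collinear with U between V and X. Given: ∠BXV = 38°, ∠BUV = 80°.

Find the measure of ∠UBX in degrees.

1. ∠BXU = 38°  [U on ray XV]
2. ∠BUX = 100°  [linear pair at U on VX]
3. ∠UBX = 42°  [△BUX]

∠UBX = 42°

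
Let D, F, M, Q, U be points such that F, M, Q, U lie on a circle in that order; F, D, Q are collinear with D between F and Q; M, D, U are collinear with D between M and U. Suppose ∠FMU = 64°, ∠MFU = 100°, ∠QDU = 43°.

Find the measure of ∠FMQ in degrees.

1. ∠FUM = 16°  [△FMU]
2. ∠FDM = 43°  [vertical angles at D]
3. ∠FQM = 16°  [same arc FM]
4. ∠MFQ = 73°  [△FDM]
5. ∠FMQ = 91°  [△FMQ]

∠FMQ = 91°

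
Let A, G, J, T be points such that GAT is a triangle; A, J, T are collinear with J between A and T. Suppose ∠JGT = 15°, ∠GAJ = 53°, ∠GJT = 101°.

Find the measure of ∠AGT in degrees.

1. ∠GTJ = 64°  [△GJT]
2. ∠GAT = 53°  [J on ray AT]
3. ∠ATG = 64°  [J on ray TA]
4. ∠AGT = 63°  [△GAT]

∠AGT = 63°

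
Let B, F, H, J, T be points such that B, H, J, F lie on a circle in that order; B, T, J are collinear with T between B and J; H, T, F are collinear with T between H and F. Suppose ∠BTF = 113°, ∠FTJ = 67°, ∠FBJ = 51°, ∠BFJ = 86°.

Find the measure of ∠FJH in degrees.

∠FJH = 59°

1. ∠FHJ = 51°  [same arc JF]
2. ∠BJF = 43°  [△BJF]
3. ∠HFJ = 70°  [△JTF]
4. ∠FJH = 59°  [△HJF]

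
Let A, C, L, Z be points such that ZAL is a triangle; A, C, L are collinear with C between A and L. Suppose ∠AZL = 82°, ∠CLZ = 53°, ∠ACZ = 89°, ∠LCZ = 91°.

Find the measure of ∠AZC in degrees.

1. ∠ALZ = 53°  [C on ray LA]
2. ∠LAZ = 45°  [△ZAL]
3. ∠CAZ = 45°  [C on ray AL]
4. ∠AZC = 46°  [△ZAC]

∠AZC = 46°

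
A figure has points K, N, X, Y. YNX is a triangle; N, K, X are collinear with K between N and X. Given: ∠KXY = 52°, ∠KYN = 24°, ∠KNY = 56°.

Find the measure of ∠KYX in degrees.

1. ∠NKY = 100°  [△YNK]
2. ∠XKY = 80°  [linear pair at K on NX]
3. ∠KYX = 48°  [△YKX]

∠KYX = 48°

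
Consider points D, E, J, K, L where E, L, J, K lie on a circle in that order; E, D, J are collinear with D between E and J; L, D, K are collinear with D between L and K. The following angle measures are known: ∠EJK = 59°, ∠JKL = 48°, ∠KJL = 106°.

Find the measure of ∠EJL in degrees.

∠EJL = 47°

1. ∠ELK = 59°  [same arc EK]
2. ∠KEL = 74°  [cyclic ELJK, opposite ∠E+∠J]
3. ∠EKL = 47°  [△ELK]
4. ∠EJL = 47°  [same arc EL]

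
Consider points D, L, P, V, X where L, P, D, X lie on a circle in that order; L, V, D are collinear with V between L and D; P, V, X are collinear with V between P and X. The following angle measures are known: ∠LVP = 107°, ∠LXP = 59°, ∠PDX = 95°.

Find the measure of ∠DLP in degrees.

∠DLP = 37°

1. ∠PLX = 85°  [cyclic LPDX, opposite ∠L+∠D]
2. ∠LPX = 36°  [△LPX]
3. ∠DLP = 37°  [△LVP]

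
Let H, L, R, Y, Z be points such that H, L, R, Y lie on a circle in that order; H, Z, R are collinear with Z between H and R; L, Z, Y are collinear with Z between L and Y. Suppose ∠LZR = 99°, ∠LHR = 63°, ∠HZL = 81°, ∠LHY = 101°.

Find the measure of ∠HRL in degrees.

∠HRL = 43°

1. ∠HLY = 36°  [△HZL]
2. ∠HYL = 43°  [△HLY]
3. ∠HRL = 43°  [same arc HL]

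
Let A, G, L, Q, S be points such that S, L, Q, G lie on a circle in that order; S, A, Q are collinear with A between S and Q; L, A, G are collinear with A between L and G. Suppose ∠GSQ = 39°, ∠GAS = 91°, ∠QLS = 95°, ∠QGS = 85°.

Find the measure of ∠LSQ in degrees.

1. ∠GLQ = 39°  [same arc QG]
2. ∠LAQ = 91°  [vertical angles at A]
3. ∠LQS = 50°  [△LAQ]
4. ∠LSQ = 35°  [△SLQ]

∠LSQ = 35°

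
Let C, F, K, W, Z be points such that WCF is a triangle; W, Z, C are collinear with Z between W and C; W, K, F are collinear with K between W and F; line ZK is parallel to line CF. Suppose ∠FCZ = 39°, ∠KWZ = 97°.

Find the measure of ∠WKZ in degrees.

1. ∠FCW = 39°  [Z on ray CW]
2. ∠CWF = 97°  [Z on WC, K on WF]
3. ∠CFW = 44°  [△WCF]
4. ∠WKZ = 44°  [ZK∥CF, corresponding at K]

∠WKZ = 44°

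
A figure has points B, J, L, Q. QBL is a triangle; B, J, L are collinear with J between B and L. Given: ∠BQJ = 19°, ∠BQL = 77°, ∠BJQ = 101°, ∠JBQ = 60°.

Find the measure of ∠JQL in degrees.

∠JQL = 58°

1. ∠LJQ = 79°  [linear pair at J on BL]
2. ∠LBQ = 60°  [J on ray BL]
3. ∠BLQ = 43°  [△QBL]
4. ∠JLQ = 43°  [J on ray LB]
5. ∠JQL = 58°  [△QJL]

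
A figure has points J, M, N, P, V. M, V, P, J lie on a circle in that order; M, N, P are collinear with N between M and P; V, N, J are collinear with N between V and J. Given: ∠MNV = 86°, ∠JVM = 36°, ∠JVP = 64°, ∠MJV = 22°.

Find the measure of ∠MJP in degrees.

∠MJP = 80°

1. ∠JPM = 36°  [same arc MJ]
2. ∠JMP = 64°  [same arc PJ]
3. ∠MJP = 80°  [△MPJ]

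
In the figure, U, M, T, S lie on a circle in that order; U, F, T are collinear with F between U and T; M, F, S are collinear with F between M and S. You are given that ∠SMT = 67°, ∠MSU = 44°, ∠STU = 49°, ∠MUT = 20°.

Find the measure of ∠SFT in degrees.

1. ∠SUT = 67°  [same arc TS]
2. ∠SFU = 69°  [△UFS]
3. ∠SFT = 111°  [linear pair at F on UT]

∠SFT = 111°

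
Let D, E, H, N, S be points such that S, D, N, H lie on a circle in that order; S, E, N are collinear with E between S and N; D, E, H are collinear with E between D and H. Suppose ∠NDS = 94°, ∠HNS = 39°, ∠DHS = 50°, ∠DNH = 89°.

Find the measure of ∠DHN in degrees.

1. ∠NHS = 86°  [cyclic SDNH, opposite ∠D+∠H]
2. ∠HSN = 55°  [△SNH]
3. ∠HDN = 55°  [same arc NH]
4. ∠DHN = 36°  [△DNH]

∠DHN = 36°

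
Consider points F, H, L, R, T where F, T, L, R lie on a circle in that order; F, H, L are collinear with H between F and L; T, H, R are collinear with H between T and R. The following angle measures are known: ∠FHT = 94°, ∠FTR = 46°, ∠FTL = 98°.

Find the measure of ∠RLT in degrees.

1. ∠LHR = 94°  [vertical angles at H]
2. ∠LHT = 86°  [linear pair at H on FL]
3. ∠LFT = 40°  [△FHT]
4. ∠FLR = 46°  [same arc FR]
5. ∠FLT = 42°  [△FTL]
6. ∠LRT = 40°  [△LHR]
7. ∠LTR = 52°  [△THL]
8. ∠RLT = 88°  [△TLR]

∠RLT = 88°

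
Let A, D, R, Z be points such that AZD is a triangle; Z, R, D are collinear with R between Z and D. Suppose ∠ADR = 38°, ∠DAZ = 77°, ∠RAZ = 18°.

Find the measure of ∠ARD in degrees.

∠ARD = 83°

1. ∠ADZ = 38°  [R on ray DZ]
2. ∠AZD = 65°  [△AZD]
3. ∠AZR = 65°  [R on ray ZD]
4. ∠ARZ = 97°  [△AZR]
5. ∠ARD = 83°  [linear pair at R on ZD]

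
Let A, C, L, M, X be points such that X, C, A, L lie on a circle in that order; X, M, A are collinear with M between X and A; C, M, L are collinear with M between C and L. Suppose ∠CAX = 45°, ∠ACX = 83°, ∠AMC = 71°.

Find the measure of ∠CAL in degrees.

1. ∠AXC = 52°  [△XCA]
2. ∠ACL = 64°  [△CMA]
3. ∠ALC = 52°  [same arc CA]
4. ∠CAL = 64°  [△CAL]

∠CAL = 64°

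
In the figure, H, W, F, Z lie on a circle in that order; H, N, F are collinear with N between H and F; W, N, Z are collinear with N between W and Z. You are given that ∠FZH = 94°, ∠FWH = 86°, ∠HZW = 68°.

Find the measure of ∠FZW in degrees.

∠FZW = 26°

1. ∠HFW = 68°  [same arc HW]
2. ∠FHW = 26°  [△HWF]
3. ∠FZW = 26°  [same arc WF]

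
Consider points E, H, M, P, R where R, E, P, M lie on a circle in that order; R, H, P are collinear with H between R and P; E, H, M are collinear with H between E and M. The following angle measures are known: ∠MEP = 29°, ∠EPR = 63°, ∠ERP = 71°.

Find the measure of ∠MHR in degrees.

∠MHR = 88°

1. ∠MRP = 29°  [same arc PM]
2. ∠EMR = 63°  [same arc RE]
3. ∠MHR = 88°  [△RHM]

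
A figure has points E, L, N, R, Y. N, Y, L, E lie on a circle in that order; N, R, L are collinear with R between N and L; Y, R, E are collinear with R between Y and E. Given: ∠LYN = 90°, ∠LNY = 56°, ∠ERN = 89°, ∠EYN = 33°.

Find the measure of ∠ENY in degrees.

1. ∠NLY = 34°  [△NYL]
2. ∠NEY = 34°  [same arc NY]
3. ∠ENY = 113°  [△NYE]

∠ENY = 113°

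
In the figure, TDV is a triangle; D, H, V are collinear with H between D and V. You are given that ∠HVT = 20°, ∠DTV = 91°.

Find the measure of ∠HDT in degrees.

∠HDT = 69°

1. ∠DVT = 20°  [H on ray VD]
2. ∠TDV = 69°  [△TDV]
3. ∠HDT = 69°  [H on ray DV]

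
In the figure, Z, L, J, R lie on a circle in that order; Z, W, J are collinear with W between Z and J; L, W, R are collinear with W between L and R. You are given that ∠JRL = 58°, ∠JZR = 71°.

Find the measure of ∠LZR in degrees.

1. ∠JLR = 71°  [same arc JR]
2. ∠LJR = 51°  [△LJR]
3. ∠LZR = 129°  [cyclic ZLJR, opposite ∠Z+∠J]

∠LZR = 129°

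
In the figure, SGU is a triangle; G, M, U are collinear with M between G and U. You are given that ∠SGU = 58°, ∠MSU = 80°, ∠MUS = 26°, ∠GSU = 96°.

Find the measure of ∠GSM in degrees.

∠GSM = 16°

1. ∠MGS = 58°  [M on ray GU]
2. ∠SMU = 74°  [△SMU]
3. ∠GMS = 106°  [linear pair at M on GU]
4. ∠GSM = 16°  [△SGM]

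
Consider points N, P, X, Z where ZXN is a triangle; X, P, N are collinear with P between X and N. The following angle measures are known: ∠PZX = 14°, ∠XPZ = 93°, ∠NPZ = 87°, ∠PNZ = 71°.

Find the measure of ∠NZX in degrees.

∠NZX = 36°

1. ∠PXZ = 73°  [△ZXP]
2. ∠XNZ = 71°  [P on ray NX]
3. ∠NXZ = 73°  [P on ray XN]
4. ∠NZX = 36°  [△ZXN]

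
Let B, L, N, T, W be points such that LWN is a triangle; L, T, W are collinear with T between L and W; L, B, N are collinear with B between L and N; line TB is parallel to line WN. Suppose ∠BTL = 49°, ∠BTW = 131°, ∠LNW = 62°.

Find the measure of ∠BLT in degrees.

1. ∠LWN = 49°  [TB∥WN, corresponding at T]
2. ∠NLW = 69°  [△LWN]
3. ∠BLT = 69°  [T on LW, B on LN]

∠BLT = 69°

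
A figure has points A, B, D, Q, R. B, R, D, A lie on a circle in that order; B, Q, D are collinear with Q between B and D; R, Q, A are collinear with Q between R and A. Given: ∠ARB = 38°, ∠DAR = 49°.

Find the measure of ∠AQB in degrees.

1. ∠ADB = 38°  [same arc BA]
2. ∠AQD = 93°  [△DQA]
3. ∠AQB = 87°  [linear pair at Q on BD]

∠AQB = 87°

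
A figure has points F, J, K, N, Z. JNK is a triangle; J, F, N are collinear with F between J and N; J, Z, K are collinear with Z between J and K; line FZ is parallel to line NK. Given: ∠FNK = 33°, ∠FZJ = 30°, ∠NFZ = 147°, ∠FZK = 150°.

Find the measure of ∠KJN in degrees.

1. ∠JNK = 33°  [F on ray NJ]
2. ∠JKN = 30°  [FZ∥NK, corresponding at Z]
3. ∠KJN = 117°  [△JNK]

∠KJN = 117°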